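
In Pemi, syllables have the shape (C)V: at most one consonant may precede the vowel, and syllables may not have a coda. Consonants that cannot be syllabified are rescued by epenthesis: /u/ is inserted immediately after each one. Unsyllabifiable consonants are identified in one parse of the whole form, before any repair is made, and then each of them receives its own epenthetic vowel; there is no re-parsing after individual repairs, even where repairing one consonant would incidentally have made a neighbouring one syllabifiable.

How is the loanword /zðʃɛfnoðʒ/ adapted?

Under (C)V, the unsyllabifiable consonants are /z/, /ð/, /f/, /ð/, /ʒ/ (no codas are permitted; onsets are limited to one consonant).
Inserting the epenthetic vowel yields /z/ → /zu/, /ð/ → /ðu/, /f/ → /fu/, /ð/ → /ðu/, /ʒ/ → /ʒu/.

zuðuʃɛfunoðuʒu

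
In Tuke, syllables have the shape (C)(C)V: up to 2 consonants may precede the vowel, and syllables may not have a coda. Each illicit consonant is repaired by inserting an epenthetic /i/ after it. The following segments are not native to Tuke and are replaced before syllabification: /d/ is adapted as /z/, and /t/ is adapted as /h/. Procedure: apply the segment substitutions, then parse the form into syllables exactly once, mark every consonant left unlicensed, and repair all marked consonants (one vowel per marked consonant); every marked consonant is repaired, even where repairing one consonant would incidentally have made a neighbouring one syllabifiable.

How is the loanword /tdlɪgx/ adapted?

Substitution: /t/ → /h/, /d/ → /z/, giving /hzlɪgx/.
Under (C)(C)V, the unsyllabifiable consonants are /h/, /g/, /x/ (no codas are permitted; onsets may contain at most 2 consonants).
Epenthesis after each stranded consonant: /h/ → /hi/, /g/ → /gi/, /x/ → /xi/.

hizlɪgixi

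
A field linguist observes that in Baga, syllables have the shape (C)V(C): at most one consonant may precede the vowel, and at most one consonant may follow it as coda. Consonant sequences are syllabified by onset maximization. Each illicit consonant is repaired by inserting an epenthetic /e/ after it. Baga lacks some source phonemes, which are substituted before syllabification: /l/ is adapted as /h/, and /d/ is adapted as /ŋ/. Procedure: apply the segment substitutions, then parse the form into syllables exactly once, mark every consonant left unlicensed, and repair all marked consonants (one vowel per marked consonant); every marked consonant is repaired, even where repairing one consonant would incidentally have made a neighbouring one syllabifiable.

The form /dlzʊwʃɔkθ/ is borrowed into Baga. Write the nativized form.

ŋehezʊwʃɔkθe

Substitution: /d/ → /ŋ/, /l/ → /h/, giving /ŋhzʊwʃɔkθ/.
Syllabifying with onset maximization leaves /ŋ/, /h/, /θ/ stranded (at most one coda consonant is licensed; onsets are limited to one consonant).
Epenthesis after each stranded consonant: /ŋ/ → /ŋe/, /h/ → /he/, /θ/ → /θe/.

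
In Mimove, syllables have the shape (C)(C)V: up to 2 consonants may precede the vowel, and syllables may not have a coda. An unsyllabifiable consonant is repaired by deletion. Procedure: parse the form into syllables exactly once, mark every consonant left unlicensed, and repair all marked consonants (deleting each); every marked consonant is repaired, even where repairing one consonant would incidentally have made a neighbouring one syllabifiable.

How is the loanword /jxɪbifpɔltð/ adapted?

jxɪbifpɔ

Syllabifying with onset maximization leaves /l/, /t/, /ð/ stranded (no codas are permitted; onsets may contain at most 2 consonants).
Deleting the stranded consonants removes /l/, /t/, /ð/.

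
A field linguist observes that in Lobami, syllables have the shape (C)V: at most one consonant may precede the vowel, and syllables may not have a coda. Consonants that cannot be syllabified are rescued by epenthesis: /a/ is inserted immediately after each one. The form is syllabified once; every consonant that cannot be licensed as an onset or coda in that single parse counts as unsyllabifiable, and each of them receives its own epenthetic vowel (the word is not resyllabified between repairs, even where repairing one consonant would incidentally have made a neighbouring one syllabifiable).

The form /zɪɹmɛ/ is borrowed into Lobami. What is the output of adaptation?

The consonants /ɹ/ cannot be parsed into a legal (C)V syllable (no codas are permitted; onsets are limited to one consonant).
Epenthesis after each stranded consonant: /ɹ/ → /ɹa/.

zɪɹamɛ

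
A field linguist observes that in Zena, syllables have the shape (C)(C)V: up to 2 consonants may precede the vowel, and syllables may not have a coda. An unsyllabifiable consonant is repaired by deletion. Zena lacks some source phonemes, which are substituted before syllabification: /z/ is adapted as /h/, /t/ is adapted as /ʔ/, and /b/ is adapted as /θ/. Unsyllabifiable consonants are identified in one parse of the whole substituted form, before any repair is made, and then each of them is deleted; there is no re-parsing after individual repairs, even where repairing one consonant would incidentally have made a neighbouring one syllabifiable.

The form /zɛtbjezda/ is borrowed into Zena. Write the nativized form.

hɛθjehda

Substitution: /z/ → /h/, /t/ → /ʔ/, /b/ → /θ/, giving /hɛʔθjehda/.
The consonants /ʔ/ cannot be parsed into a legal (C)(C)V syllable (no codas are permitted; onsets may contain at most 2 consonants).
Deletion applies to /ʔ/.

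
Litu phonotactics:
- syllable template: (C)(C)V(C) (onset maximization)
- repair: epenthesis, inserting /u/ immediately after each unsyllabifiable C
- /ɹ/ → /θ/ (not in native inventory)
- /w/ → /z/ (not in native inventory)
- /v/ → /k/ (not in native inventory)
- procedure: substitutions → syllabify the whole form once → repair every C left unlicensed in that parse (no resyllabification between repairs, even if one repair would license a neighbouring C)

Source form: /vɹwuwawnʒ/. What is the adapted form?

kuθzuzaznuʒu

Substitution: /v/ → /k/, /ɹ/ → /θ/, /w/ → /z/, giving /kθzuzaznʒ/.
The consonants /k/, /n/, /ʒ/ cannot be parsed into a legal (C)(C)V(C) syllable (at most one coda consonant is licensed; onsets may contain at most 2 consonants).
Epenthesis after each stranded consonant: /k/ → /ku/, /n/ → /nu/, /ʒ/ → /ʒu/.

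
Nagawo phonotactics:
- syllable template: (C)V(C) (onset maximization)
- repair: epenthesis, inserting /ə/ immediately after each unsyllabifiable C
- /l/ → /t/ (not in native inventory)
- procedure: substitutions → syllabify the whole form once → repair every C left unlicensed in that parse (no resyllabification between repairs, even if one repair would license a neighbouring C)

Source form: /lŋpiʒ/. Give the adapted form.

Substitution: /l/ → /t/, giving /tŋpiʒ/.
The consonants /t/, /ŋ/ cannot be parsed into a legal (C)V(C) syllable (at most one coda consonant is licensed; onsets are limited to one consonant).
Each unlicensed consonant becomes the onset of a new syllable: /t/ → /tə/, /ŋ/ → /ŋə/.

təŋəpiʒ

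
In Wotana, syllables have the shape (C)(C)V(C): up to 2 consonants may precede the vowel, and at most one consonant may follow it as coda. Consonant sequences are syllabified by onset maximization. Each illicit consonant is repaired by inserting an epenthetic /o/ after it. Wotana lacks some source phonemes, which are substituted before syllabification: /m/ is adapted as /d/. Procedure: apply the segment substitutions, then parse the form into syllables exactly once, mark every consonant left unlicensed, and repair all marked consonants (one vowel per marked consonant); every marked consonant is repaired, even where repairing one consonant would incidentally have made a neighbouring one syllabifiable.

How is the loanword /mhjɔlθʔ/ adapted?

dohjɔlθoʔo

Substitution: /m/ → /d/, giving /dhjɔlθʔ/.
Under (C)(C)V(C), the unsyllabifiable consonants are /d/, /θ/, /ʔ/ (at most one coda consonant is licensed; onsets may contain at most 2 consonants).
Inserting the epenthetic vowel yields /d/ → /do/, /θ/ → /θo/, /ʔ/ → /ʔo/.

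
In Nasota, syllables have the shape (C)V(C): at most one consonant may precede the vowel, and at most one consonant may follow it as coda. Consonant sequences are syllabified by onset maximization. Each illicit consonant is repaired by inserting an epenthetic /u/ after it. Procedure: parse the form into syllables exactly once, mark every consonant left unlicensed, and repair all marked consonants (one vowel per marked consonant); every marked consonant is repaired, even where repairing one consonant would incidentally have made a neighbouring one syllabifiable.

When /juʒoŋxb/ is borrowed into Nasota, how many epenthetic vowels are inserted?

2

The unsyllabifiable consonants are /x/, /b/; each receives one epenthetic vowel.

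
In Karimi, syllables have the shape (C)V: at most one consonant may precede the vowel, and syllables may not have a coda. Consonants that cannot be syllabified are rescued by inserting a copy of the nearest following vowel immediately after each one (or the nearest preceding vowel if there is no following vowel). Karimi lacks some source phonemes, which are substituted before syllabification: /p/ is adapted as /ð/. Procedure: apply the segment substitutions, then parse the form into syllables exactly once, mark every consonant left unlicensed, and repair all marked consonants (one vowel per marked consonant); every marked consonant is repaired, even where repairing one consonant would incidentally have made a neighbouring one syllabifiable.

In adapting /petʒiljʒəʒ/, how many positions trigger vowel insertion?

4

After substitution the input is /ðetʒiljʒəʒ/.
The unsyllabifiable consonants are /t/, /l/, /j/, /ʒ/; each receives one epenthetic vowel.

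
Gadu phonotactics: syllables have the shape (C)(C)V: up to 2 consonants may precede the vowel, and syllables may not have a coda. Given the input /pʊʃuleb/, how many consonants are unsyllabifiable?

Under (C)(C)V, the unsyllabifiable consonants are /b/ (no codas are permitted; onsets may contain at most 2 consonants).

1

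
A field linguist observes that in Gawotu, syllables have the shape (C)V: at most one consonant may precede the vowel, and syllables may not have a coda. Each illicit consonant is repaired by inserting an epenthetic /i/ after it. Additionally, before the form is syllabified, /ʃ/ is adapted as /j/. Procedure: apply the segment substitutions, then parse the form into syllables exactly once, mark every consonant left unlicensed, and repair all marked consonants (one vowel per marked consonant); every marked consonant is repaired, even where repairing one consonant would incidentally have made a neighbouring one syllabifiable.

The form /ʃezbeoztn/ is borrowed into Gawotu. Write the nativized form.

jezibeozitini

Substitution: /ʃ/ → /j/, giving /jezbeoztn/.
The consonants /z/, /z/, /t/, /n/ cannot be parsed into a legal (C)V syllable (no codas are permitted; onsets are limited to one consonant).
Each unlicensed consonant becomes the onset of a new syllable: /z/ → /zi/, /z/ → /zi/, /t/ → /ti/, /n/ → /ni/.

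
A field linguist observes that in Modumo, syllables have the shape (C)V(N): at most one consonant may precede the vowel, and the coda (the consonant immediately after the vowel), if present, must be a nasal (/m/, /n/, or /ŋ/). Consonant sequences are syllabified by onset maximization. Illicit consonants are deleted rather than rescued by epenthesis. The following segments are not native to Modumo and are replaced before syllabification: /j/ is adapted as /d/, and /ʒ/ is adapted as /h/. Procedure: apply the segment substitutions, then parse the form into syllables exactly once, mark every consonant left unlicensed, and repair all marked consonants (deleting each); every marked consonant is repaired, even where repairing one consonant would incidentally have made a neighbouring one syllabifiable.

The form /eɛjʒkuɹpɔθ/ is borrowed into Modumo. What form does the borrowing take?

eɛkupɔ

Substitution: /j/ → /d/, /ʒ/ → /h/, giving /eɛdhkuɹpɔθ/.
Under (C)V(N), the unsyllabifiable consonants are /d/, /h/, /ɹ/, /θ/ (only a nasal (/m/, /n/, or /ŋ/) is licensed in coda position; onsets are limited to one consonant).
Each unlicensed consonant is deleted: /d/, /h/, /ɹ/, /θ/.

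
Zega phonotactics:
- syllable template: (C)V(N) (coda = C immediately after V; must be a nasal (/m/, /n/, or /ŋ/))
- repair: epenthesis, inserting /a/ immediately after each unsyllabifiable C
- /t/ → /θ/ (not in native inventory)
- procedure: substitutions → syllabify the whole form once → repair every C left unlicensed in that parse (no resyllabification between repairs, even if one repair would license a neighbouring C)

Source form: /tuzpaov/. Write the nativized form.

θuzapaova

Substitution: /t/ → /θ/, giving /θuzpaov/.
The consonants /z/, /v/ cannot be parsed into a legal (C)V(N) syllable (only a nasal (/m/, /n/, or /ŋ/) is licensed in coda position; onsets are limited to one consonant).
Inserting the epenthetic vowel yields /z/ → /za/, /v/ → /va/.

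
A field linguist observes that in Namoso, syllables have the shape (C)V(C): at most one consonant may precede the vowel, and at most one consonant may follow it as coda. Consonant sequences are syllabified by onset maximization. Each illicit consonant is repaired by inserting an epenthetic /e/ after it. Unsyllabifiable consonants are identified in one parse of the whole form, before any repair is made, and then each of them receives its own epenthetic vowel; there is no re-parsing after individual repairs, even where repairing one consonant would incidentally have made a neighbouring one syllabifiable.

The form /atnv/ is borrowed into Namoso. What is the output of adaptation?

Under (C)V(C), the unsyllabifiable consonants are /n/, /v/ (at most one coda consonant is licensed; onsets are limited to one consonant).
Each unlicensed consonant becomes the onset of a new syllable: /n/ → /ne/, /v/ → /ve/.

atneve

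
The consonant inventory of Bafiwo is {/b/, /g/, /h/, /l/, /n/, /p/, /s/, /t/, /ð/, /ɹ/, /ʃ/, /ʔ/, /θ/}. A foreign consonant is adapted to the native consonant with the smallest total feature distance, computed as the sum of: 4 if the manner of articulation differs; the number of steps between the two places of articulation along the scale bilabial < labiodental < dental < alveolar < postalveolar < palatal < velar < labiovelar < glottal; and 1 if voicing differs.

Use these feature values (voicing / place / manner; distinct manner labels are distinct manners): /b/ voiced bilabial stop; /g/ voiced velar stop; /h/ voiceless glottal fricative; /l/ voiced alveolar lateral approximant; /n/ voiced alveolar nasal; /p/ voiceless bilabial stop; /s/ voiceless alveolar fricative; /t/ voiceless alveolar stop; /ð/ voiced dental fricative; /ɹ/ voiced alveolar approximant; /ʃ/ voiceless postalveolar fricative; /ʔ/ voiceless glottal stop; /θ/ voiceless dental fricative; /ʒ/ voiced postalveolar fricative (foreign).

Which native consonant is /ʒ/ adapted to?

/ʃ/ is closest: same manner (fricative), place distance 0 (postalveolar→postalveolar), voicing differs (+1); total 1. Next closest is /s/ at distance 2.

ʃ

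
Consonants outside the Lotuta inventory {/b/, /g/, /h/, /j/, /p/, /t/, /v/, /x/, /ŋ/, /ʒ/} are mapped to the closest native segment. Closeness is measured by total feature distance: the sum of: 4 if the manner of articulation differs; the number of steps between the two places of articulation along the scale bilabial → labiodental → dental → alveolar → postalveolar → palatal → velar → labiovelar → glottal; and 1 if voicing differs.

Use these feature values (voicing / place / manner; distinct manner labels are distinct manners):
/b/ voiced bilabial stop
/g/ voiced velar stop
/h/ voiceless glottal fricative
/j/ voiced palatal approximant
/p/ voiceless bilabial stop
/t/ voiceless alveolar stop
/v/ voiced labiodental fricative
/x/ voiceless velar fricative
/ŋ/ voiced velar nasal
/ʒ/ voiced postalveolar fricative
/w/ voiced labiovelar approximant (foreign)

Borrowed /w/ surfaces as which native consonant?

/j/ is closest: same manner (approximant), place distance 2 (labiovelar→palatal), same voicing; total 2. Next closest is /g/ at distance 5.

j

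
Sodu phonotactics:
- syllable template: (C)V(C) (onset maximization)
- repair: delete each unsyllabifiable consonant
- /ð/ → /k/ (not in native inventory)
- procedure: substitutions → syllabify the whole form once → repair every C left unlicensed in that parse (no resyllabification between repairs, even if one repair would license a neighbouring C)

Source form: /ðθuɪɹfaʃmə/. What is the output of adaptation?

Substitution: /ð/ → /k/, giving /kθuɪɹfaʃmə/.
The consonants /k/ cannot be parsed into a legal (C)V(C) syllable (at most one coda consonant is licensed; onsets are limited to one consonant).
Deletion applies to /k/.

θuɪɹfaʃmə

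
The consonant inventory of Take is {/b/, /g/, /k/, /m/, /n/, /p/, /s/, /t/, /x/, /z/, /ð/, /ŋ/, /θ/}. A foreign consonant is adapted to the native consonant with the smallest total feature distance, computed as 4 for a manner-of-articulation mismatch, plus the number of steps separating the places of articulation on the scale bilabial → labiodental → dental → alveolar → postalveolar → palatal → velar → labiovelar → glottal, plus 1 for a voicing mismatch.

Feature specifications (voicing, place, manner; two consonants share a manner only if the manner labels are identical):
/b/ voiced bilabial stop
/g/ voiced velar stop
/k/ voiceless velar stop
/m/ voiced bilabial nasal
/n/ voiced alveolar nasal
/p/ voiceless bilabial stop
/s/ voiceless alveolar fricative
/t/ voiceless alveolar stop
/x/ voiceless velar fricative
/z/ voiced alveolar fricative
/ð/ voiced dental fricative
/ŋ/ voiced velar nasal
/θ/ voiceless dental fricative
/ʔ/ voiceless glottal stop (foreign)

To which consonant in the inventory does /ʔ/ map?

/k/ is closest: same manner (stop), place distance 2 (glottal→velar), same voicing; total 2. Next closest is /g/ at distance 3.

k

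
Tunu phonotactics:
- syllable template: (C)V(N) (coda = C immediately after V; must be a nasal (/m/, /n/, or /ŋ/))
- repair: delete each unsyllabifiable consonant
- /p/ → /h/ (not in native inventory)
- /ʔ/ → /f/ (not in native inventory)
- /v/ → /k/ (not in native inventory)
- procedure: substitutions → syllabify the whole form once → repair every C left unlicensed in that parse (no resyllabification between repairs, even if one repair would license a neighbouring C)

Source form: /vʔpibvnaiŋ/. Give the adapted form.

Substitution: /v/ → /k/, /ʔ/ → /f/, /p/ → /h/, giving /kfhibknaiŋ/.
The consonants /k/, /f/, /b/, /k/ cannot be parsed into a legal (C)V(N) syllable (only a nasal (/m/, /n/, or /ŋ/) is licensed in coda position; onsets are limited to one consonant).
Deletion applies to /k/, /f/, /b/, /k/.

hinaiŋ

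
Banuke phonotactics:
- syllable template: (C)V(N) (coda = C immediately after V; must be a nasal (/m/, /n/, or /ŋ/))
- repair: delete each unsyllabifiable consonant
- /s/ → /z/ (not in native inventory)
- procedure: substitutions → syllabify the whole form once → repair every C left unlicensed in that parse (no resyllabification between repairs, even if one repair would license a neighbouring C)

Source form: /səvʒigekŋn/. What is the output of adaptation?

Substitution: /s/ → /z/, giving /zəvʒigekŋn/.
The consonants /v/, /k/, /ŋ/, /n/ cannot be parsed into a legal (C)V(N) syllable (only a nasal (/m/, /n/, or /ŋ/) is licensed in coda position; onsets are limited to one consonant).
Deleting the stranded consonants removes /v/, /k/, /ŋ/, /n/.

zəʒige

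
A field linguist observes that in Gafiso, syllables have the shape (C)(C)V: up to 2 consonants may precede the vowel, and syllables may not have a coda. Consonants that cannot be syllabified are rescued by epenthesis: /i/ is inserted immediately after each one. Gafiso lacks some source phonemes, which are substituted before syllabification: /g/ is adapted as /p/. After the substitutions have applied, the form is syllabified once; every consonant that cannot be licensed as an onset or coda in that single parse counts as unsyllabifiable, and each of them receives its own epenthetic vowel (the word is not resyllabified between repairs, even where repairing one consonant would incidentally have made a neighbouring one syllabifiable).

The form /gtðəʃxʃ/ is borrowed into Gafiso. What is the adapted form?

Substitution: /g/ → /p/, giving /ptðəʃxʃ/.
Syllabifying with onset maximization leaves /p/, /ʃ/, /x/, /ʃ/ stranded (no codas are permitted; onsets may contain at most 2 consonants).
Epenthesis after each stranded consonant: /p/ → /pi/, /ʃ/ → /ʃi/, /x/ → /xi/, /ʃ/ → /ʃi/.

pitðəʃixiʃi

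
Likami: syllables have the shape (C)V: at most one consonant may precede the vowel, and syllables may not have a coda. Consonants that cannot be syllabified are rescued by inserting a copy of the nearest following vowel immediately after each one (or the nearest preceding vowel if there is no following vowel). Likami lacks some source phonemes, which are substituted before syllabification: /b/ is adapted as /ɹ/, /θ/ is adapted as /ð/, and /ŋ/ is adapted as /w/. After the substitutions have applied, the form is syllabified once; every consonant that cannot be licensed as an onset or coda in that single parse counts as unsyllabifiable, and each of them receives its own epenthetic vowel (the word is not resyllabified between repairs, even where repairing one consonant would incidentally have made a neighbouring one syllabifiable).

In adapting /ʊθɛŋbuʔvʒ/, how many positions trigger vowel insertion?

After substitution the input is /ʊðɛwɹuʔvʒ/.
The unsyllabifiable consonants are /w/, /ʔ/, /v/, /ʒ/; each receives one epenthetic vowel.

4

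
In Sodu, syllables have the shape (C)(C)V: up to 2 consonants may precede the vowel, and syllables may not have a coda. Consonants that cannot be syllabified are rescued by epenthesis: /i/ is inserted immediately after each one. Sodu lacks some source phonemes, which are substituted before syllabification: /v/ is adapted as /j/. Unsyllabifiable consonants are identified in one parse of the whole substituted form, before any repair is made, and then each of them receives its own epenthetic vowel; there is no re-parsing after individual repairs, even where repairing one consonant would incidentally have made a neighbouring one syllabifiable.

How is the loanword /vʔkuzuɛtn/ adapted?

Substitution: /v/ → /j/, giving /jʔkuzuɛtn/.
Syllabifying with onset maximization leaves /j/, /t/, /n/ stranded (no codas are permitted; onsets may contain at most 2 consonants).
Inserting the epenthetic vowel yields /j/ → /ji/, /t/ → /ti/, /n/ → /ni/.

jiʔkuzuɛtini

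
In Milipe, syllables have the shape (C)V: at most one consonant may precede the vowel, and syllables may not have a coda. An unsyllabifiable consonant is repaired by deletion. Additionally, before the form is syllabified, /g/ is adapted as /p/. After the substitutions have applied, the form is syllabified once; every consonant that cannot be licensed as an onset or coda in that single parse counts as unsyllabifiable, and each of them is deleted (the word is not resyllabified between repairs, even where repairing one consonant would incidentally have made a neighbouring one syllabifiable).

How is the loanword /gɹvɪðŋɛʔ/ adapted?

vɪŋɛ

Substitution: /g/ → /p/, giving /pɹvɪðŋɛʔ/.
Under (C)V, the unsyllabifiable consonants are /p/, /ɹ/, /ð/, /ʔ/ (no codas are permitted; onsets are limited to one consonant).
Deletion applies to /p/, /ɹ/, /ð/, /ʔ/.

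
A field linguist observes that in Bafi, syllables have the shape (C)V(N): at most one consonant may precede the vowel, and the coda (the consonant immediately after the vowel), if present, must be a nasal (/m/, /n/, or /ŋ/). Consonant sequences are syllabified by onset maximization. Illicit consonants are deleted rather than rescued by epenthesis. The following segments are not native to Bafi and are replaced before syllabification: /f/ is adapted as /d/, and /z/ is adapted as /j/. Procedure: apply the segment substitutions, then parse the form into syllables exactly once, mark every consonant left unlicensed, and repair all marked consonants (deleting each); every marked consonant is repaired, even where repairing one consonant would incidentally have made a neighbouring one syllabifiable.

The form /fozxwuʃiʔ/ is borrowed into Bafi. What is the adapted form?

Substitution: /f/ → /d/, /z/ → /j/, giving /dojxwuʃiʔ/.
Under (C)V(N), the unsyllabifiable consonants are /j/, /x/, /ʔ/ (only a nasal (/m/, /n/, or /ŋ/) is licensed in coda position; onsets are limited to one consonant).
Each unlicensed consonant is deleted: /j/, /x/, /ʔ/.

dowuʃi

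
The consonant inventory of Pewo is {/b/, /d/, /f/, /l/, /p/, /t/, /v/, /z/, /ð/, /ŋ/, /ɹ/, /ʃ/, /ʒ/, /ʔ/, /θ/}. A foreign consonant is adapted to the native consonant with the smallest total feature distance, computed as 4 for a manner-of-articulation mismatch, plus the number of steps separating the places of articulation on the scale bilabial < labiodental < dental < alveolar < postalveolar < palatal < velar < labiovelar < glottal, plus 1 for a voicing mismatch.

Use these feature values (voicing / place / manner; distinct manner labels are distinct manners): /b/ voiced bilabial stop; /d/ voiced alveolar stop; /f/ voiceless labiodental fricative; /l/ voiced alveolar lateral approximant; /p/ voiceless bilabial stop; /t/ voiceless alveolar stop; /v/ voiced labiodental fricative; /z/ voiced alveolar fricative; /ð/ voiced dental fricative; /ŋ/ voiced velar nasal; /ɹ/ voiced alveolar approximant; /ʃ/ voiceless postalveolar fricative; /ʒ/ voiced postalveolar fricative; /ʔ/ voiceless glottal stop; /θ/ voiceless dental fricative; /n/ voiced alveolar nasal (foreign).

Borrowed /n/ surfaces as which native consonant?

/ŋ/ is closest: same manner (nasal), place distance 3 (alveolar→velar), same voicing; total 3. Next closest is /d/ at distance 4.

ŋ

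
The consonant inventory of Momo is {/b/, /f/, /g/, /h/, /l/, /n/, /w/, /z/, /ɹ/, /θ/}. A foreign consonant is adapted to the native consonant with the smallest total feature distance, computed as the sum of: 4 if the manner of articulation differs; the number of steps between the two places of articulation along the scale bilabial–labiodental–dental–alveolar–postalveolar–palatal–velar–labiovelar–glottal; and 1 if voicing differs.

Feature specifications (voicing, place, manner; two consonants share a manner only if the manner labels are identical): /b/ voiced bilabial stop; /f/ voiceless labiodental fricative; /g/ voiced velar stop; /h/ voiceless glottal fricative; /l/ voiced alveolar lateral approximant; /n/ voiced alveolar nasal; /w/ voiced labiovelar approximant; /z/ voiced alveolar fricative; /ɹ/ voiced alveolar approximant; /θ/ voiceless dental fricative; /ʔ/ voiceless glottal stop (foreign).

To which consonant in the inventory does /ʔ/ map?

g

/g/ is closest: same manner (stop), place distance 2 (glottal→velar), voicing differs (+1); total 3. Next closest is /h/ at distance 4.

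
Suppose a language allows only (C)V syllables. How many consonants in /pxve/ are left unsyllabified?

Under (C)V, the unsyllabifiable consonants are /p/, /x/ (no codas are permitted; onsets are limited to one consonant).

2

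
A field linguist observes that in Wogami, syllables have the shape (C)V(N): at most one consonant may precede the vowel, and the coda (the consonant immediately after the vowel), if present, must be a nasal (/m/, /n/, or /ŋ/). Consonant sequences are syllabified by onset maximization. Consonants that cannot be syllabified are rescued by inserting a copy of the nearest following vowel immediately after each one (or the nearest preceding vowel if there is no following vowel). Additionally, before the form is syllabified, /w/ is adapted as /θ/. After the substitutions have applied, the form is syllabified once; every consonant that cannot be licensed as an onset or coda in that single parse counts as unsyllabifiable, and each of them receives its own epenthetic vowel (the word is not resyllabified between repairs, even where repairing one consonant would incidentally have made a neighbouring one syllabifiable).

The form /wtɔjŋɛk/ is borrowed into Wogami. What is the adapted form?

θɔtɔjɛŋɛkɛ

Substitution: /w/ → /θ/, giving /θtɔjŋɛk/.
Syllabifying with onset maximization leaves /θ/, /j/, /k/ stranded (only a nasal (/m/, /n/, or /ŋ/) is licensed in coda position; onsets are limited to one consonant).
Each unlicensed consonant becomes the onset of a new syllable: /θ/ → /θɔ/, /j/ → /jɛ/, /k/ → /kɛ/.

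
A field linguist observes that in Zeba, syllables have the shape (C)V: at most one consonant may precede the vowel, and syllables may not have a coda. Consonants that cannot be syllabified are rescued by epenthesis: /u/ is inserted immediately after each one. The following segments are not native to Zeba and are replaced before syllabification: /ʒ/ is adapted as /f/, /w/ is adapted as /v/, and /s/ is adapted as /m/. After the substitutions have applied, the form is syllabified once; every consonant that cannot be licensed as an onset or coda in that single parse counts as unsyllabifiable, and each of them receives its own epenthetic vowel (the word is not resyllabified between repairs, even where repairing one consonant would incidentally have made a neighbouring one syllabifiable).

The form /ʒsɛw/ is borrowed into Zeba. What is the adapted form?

fumɛvu

Substitution: /ʒ/ → /f/, /s/ → /m/, /w/ → /v/, giving /fmɛv/.
The consonants /f/, /v/ cannot be parsed into a legal (C)V syllable (no codas are permitted; onsets are limited to one consonant).
Each unlicensed consonant becomes the onset of a new syllable: /f/ → /fu/, /v/ → /vu/.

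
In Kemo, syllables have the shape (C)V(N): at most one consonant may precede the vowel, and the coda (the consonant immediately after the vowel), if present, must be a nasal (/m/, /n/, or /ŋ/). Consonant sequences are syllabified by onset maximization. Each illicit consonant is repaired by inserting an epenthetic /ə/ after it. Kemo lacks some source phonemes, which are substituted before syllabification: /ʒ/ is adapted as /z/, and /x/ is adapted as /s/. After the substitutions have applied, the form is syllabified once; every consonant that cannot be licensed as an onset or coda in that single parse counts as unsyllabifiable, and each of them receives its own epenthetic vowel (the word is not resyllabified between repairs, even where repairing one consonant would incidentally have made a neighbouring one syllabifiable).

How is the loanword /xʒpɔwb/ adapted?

Substitution: /x/ → /s/, /ʒ/ → /z/, giving /szpɔwb/.
Under (C)V(N), the unsyllabifiable consonants are /s/, /z/, /w/, /b/ (only a nasal (/m/, /n/, or /ŋ/) is licensed in coda position; onsets are limited to one consonant).
Inserting the epenthetic vowel yields /s/ → /sə/, /z/ → /zə/, /w/ → /wə/, /b/ → /bə/.

səzəpɔwəbə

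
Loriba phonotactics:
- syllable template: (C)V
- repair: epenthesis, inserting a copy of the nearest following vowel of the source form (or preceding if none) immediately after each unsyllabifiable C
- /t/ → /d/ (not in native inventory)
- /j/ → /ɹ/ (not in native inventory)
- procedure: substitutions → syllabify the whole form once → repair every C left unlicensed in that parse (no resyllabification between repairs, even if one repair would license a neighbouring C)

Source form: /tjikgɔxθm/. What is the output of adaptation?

Substitution: /t/ → /d/, /j/ → /ɹ/, giving /dɹikgɔxθm/.
Under (C)V, the unsyllabifiable consonants are /d/, /k/, /x/, /θ/, /m/ (no codas are permitted; onsets are limited to one consonant).
Each unlicensed consonant becomes the onset of a new syllable: /d/ → /di/, /k/ → /kɔ/, /x/ → /xɔ/, /θ/ → /θɔ/, /m/ → /mɔ/.

diɹikɔgɔxɔθɔmɔ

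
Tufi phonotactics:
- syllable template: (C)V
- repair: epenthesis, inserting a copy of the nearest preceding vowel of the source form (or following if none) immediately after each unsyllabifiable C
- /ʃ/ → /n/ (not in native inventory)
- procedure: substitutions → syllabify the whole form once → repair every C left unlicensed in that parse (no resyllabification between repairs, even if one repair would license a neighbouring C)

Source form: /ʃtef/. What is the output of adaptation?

netefe

Substitution: /ʃ/ → /n/, giving /ntef/.
The consonants /n/, /f/ cannot be parsed into a legal (C)V syllable (no codas are permitted; onsets are limited to one consonant).
Epenthesis after each stranded consonant: /n/ → /ne/, /f/ → /fe/.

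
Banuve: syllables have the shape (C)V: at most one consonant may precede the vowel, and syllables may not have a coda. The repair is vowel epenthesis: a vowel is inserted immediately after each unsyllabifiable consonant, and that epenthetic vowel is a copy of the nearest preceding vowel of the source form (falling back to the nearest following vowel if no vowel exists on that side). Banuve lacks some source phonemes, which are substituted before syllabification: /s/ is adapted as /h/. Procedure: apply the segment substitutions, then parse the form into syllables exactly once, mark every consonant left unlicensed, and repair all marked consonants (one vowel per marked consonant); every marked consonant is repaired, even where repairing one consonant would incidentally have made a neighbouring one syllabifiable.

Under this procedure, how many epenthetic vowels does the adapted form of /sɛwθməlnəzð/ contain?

5

After substitution the input is /hɛwθməlnəzð/.
The unsyllabifiable consonants are /w/, /θ/, /l/, /z/, /ð/; each receives one epenthetic vowel.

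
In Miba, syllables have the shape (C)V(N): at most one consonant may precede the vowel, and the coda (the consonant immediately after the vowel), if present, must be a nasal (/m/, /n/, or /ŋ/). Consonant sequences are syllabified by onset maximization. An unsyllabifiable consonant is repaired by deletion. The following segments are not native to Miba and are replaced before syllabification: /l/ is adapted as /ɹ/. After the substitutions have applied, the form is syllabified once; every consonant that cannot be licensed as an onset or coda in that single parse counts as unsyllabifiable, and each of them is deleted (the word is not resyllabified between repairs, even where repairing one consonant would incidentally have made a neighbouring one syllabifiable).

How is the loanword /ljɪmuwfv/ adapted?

Substitution: /l/ → /ɹ/, giving /ɹjɪmuwfv/.
The consonants /ɹ/, /w/, /f/, /v/ cannot be parsed into a legal (C)V(N) syllable (only a nasal (/m/, /n/, or /ŋ/) is licensed in coda position; onsets are limited to one consonant).
Deletion applies to /ɹ/, /w/, /f/, /v/.

jɪmu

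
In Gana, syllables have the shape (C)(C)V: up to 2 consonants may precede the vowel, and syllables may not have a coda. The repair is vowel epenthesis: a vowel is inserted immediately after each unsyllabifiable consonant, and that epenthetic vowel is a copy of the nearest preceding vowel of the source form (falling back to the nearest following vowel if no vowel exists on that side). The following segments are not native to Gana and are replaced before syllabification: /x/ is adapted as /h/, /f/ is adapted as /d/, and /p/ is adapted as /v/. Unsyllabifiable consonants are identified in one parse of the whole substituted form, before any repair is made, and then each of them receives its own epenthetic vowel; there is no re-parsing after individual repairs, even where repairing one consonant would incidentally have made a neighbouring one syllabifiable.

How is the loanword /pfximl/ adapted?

Substitution: /p/ → /v/, /f/ → /d/, /x/ → /h/, giving /vdhiml/.
The consonants /v/, /m/, /l/ cannot be parsed into a legal (C)(C)V syllable (no codas are permitted; onsets may contain at most 2 consonants).
Each unlicensed consonant becomes the onset of a new syllable: /v/ → /vi/, /m/ → /mi/, /l/ → /li/.

vidhimili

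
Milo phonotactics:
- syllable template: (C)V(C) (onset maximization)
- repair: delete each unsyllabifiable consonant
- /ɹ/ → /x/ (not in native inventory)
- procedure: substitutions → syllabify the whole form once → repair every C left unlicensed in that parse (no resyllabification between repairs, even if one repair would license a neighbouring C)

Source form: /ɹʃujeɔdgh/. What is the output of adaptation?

ʃujeɔd

Substitution: /ɹ/ → /x/, giving /xʃujeɔdgh/.
Syllabifying with onset maximization leaves /x/, /g/, /h/ stranded (at most one coda consonant is licensed; onsets are limited to one consonant).
Each unlicensed consonant is deleted: /x/, /g/, /h/.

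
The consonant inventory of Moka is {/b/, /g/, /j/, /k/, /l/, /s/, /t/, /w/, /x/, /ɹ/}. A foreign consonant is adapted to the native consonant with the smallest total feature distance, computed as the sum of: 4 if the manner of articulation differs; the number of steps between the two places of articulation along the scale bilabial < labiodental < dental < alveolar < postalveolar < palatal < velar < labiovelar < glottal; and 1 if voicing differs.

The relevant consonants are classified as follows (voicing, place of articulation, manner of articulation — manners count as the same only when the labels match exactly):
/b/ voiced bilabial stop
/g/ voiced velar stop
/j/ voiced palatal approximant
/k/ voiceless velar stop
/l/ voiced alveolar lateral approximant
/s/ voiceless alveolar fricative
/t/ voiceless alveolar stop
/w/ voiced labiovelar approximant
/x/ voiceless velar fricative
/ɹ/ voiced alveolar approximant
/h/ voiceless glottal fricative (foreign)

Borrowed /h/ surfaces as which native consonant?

x

/x/ is closest: same manner (fricative), place distance 2 (glottal→velar), same voicing; total 2. Next closest is /s/ at distance 5.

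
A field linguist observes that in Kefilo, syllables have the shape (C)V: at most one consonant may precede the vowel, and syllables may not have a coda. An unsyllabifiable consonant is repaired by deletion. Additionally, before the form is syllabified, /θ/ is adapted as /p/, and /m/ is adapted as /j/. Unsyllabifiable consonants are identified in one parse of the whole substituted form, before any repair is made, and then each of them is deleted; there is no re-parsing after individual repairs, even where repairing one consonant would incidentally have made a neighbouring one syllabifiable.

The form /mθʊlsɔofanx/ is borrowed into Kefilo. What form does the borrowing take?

pʊsɔofa

Substitution: /m/ → /j/, /θ/ → /p/, giving /jpʊlsɔofanx/.
The consonants /j/, /l/, /n/, /x/ cannot be parsed into a legal (C)V syllable (no codas are permitted; onsets are limited to one consonant).
Deleting the stranded consonants removes /j/, /l/, /n/, /x/.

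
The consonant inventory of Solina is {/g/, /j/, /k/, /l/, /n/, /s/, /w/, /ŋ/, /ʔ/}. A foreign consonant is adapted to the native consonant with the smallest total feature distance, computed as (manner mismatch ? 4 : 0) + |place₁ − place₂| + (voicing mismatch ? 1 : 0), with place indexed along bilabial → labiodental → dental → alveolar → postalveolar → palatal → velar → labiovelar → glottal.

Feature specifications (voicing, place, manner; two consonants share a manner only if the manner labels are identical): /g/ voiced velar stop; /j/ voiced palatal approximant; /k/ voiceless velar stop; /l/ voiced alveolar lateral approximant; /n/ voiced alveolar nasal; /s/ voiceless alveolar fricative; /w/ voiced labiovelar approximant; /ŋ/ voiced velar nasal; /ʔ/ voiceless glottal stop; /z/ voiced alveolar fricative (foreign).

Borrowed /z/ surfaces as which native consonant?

s

/s/ is closest: same manner (fricative), place distance 0 (alveolar→alveolar), voicing differs (+1); total 1. Next closest is /l/ at distance 4.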